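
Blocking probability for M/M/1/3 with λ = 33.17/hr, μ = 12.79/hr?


ρ = λ/μ = 33.17/12.79 = 2.5934
P_K = (1−ρ)ρ^K/(1−ρ^(K+1)) = (-1.5934·17.443145)/(1 − 45.237616)
= -27.794471/-44.237616 = 0.628299

Final: 0.628299


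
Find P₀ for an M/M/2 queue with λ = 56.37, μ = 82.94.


a = λ/μ = 56.37/82.94 = 0.6796; ρ = a/c = 0.3398
Σ_{k=0}^{1} a^k/k! (terms k=0..1) = 1.00000 + 0.67965 = 1.67965
Tail: a^2/(2!(1−ρ)) = 0.46192/(2·0.6602) = 0.34985
P₀ = 1/(1.67965 + 0.34985) = 1/2.02950 = 0.492733

Final: 0.492733


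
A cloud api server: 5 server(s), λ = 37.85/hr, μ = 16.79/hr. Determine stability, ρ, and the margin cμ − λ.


Total capacity cμ = 5·16.79 = 83.95/hr
ρ = λ/(cμ) = 37.85/83.95 = 0.4509
Stable ⇔ ρ < 1: YES
Spare capacity = cμ − λ = 83.95 − 37.85 = 46.10/hr

Final: ρ = 0.4509; stable; margin = 46.10/hr


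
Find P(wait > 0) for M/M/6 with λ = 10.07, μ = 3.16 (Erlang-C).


a = λ/μ = 3.1867; ρ = a/6 = 0.5311
P₀ = 0.040330 (from M/M/c formula)
C(c,a) = [a^c/(c!(1−ρ))]·P₀ = [1047.25955/(720·0.4689)]·0.040330
= 3.10212·0.040330 = 0.125108

Final: 0.125108


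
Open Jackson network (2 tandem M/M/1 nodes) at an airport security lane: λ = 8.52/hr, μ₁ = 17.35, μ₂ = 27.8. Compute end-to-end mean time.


Each node sees arrival rate λ = 8.52/hr (tandem ⇒ throughput preserved).
W₁ = 1/(μ₁−λ) = 1/(17.35−8.52) = 0.11325 hr
W₂ = 1/(μ₂−λ) = 1/(27.8−8.52) = 0.05187 hr
W_total = W₁ + W₂ = 0.11325 + 0.05187 = 0.16512 hr

Final: 0.16512 hr


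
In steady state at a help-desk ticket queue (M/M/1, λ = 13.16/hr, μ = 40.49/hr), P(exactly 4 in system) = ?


ρ = 13.16/40.49 = 0.3250
P_n = (1−ρ)·ρ^n = (1 − 0.3250)·0.3250^4 = 0.6750·0.011159 = 0.007532

Final: 0.007532


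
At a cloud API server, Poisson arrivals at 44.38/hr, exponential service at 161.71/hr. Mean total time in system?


W = 1/(μ−λ) = 1/(161.71 − 44.38) = 1/117.33 = 0.008523 hr

Final: 0.008523 hr


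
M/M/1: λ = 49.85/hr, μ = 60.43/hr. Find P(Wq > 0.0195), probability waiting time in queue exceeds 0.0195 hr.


ρ = 49.85/60.43 = 0.8249
P(Wq > t) = ρ·e^{−(μ−λ)t} = 0.8249·e^{−0.2063}
= 0.8249·0.813581 = 0.671140

Final: 0.671140


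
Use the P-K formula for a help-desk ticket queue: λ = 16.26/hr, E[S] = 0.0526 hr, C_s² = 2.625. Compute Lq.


ρ = λ·E[S] = 16.26·0.0526 = 0.8553
Lq = ρ²(1+C_s²)/(2(1−ρ)) = 0.7315·(1+2.625)/(2·0.1447)
= 0.7315·3.6250/0.2894 = 9.16115

Final: 9.16115


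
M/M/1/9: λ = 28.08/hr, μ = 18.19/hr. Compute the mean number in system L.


ρ = 28.08/18.19 = 1.5437
L = ρ[1 − (K+1)ρ^K + Kρ^(K+1)] / [(1−ρ)(1−ρ^(K+1))]
Numerator: 1.5437·(1 − 10·49.782837 + 9·76.850030) = 300.747617
Denominator: (-0.5437)·(-75.850030) = 41.240066
L = 300.747617/41.240066 = 7.2926

Final: 7.2926


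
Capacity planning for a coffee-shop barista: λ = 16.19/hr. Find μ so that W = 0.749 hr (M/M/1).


W = 1/(μ−λ) ⇒ μ − λ = 1/W = 1/0.749 = 1.3351
μ = λ + 1/W = 16.19 + 1.3351 = 17.5251 per hr

Final: 17.5251 /hr


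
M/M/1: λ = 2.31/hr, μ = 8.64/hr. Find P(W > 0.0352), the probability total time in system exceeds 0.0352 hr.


W ~ Exponential(μ−λ) for M/M/1.
μ − λ = 8.64 − 2.31 = 6.3300
P(W > t) = e^{−(μ−λ)t} = e^{−0.2228} = 0.800262

Final: 0.800262


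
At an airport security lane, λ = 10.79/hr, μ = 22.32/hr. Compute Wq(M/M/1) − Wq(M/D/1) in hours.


ρ = 10.79/22.32 = 0.4834
Wq(M/M/1) = ρ/(μ−λ) = 0.4834/11.53 = 0.04193 hr
Wq(M/D/1) = ρ/(2(μ−λ)) = 0.02096 hr
Savings = 0.04193 − 0.02096 = 0.02096 hr

Final: 0.02096 hr


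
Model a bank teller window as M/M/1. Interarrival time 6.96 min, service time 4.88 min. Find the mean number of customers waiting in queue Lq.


λ = 60/6.96 = 8.6207 /hr
μ = 60/4.88 = 12.2951 /hr
ρ = λ/μ = 8.6207/12.2951 = 0.7011
Lq = ρ²/(1−ρ) = 0.4916/0.2989 = 1.6450

Final: 1.6450


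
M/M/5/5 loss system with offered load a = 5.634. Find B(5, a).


B(c,a) = (a^c/c!) / Σ_{k=0}^{c} a^k/k!
a^5/5! = 47.304556
Σ terms (k=0..5): 1.00000 + 5.63400 + 15.87098 + 29.80570 + 41.98132 + 47.30456 = 141.596554
B = 47.304556/141.596554 = 0.334080

Final: 0.334080


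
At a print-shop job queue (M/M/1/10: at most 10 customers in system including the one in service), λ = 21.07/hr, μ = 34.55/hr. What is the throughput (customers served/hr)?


ρ = 0.6098; P_K = (1−ρ)ρ^10/(1−ρ^11) = 0.002788
λ_eff = λ(1 − P_K) = 21.07·(1 − 0.002788) = 21.07·0.997212 = 21.0113 /hr

Final: 21.0113 /hr


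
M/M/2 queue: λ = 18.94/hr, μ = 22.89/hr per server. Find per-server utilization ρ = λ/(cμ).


ρ = λ/(cμ) = 18.94/(2·22.89) = 18.94/45.78 = 0.4137

Final: 0.4137


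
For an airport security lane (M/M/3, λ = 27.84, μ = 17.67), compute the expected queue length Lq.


a = λ/μ = 1.5756; ρ = a/3 = 0.5252
P₀ = 0.192694
Lq = P₀·a^c·ρ / (c!·(1−ρ)²) = 0.192694·3.91109·0.5252/(6·0.22545)
= 0.29260

Final: 0.29260


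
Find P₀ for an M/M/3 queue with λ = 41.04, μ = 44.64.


a = λ/μ = 41.04/44.64 = 0.9194; ρ = a/c = 0.3065
Σ_{k=0}^{2} a^k/k! (terms k=0..2) = 1.00000 + 0.91935 + 0.42261 = 2.34196
Tail: a^3/(3!(1−ρ)) = 0.77705/(6·0.6935) = 0.18673
P₀ = 1/(2.34196 + 0.18673) = 1/2.52869 = 0.395461

Final: 0.395461


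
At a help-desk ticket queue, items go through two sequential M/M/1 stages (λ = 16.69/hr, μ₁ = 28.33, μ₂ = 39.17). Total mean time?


Each node sees arrival rate λ = 16.69/hr (tandem ⇒ throughput preserved).
W₁ = 1/(μ₁−λ) = 1/(28.33−16.69) = 0.08591 hr
W₂ = 1/(μ₂−λ) = 1/(39.17−16.69) = 0.04448 hr
W_total = W₁ + W₂ = 0.08591 + 0.04448 = 0.13039 hr

Final: 0.13039 hr


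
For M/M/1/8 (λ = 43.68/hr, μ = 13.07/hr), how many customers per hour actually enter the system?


ρ = 3.3420; P_K = (1−ρ)ρ^8/(1−ρ^9) = 0.700792
λ_eff = λ(1 − P_K) = 43.68·(1 − 0.700792) = 43.68·0.299208 = 13.0694 /hr

Final: 13.0694 /hr


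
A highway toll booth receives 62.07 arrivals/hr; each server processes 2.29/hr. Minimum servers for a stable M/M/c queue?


Stability requires cμ > λ ⇔ c > λ/μ.
λ/μ = 62.07/2.29 = 27.1048
Minimum integer c = ⌊27.1048⌋ + 1 = 28
Check: 28·2.29 = 64.12 > 62.07, while 27·2.29 = 61.83 ≤ 62.07

Final: 28 servers


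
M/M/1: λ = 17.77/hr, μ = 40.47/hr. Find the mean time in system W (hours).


W = 1/(μ−λ) = 1/(40.47 − 17.77) = 1/22.70 = 0.04405 hr

Final: 0.04405 hr


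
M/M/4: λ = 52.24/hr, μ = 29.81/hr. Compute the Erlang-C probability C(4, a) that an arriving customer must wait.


a = λ/μ = 1.7524; ρ = a/4 = 0.4381
P₀ = 0.169945 (from M/M/c formula)
C(c,a) = [a^c/(c!(1−ρ))]·P₀ = [9.43115/(24·0.5619)]·0.169945
= 0.69936·0.169945 = 0.118853

Final: 0.118853


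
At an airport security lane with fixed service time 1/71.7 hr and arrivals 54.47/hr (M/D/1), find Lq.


ρ = 54.47/71.7 = 0.7597
M/D/1: Lq = ρ²/(2(1−ρ)) = 0.5771/(2·0.2403) = 1.20083

Final: 1.20083


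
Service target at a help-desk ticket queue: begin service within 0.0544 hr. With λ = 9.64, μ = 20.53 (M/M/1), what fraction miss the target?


ρ = 9.64/20.53 = 0.4696
P(Wq > t) = ρ·e^{−(μ−λ)t} = 0.4696·e^{−0.5924}
= 0.4696·0.552990 = 0.259660

Final: 0.259660


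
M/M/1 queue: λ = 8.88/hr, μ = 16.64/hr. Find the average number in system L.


ρ = λ/μ = 8.88/16.64 = 0.5337
L = ρ/(1−ρ) = 0.5337/(1 − 0.5337) = 0.5337/0.4663 = 1.1443

Final: 1.1443


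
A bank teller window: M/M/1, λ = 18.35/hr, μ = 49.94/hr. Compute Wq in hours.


ρ = 18.35/49.94 = 0.3674
Wq = ρ/(μ−λ) = 0.3674/(49.94 − 18.35) = 0.3674/31.59 = 0.01163 hr

Final: 0.01163 hr


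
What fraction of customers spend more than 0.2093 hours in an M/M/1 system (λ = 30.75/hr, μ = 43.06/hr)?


W ~ Exponential(μ−λ) for M/M/1.
μ − λ = 43.06 − 30.75 = 12.3100
P(W > t) = e^{−(μ−λ)t} = e^{−2.5765} = 0.076041

Final: 0.076041


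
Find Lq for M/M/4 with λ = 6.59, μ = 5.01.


a = λ/μ = 1.3154; ρ = a/4 = 0.3288
P₀ = 0.266978
Lq = P₀·a^c·ρ / (c!·(1−ρ)²) = 0.266978·2.99358·0.3288/(24·0.45045)
= 0.02431

Final: 0.02431


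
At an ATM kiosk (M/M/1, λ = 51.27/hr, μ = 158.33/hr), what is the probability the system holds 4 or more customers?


ρ = 51.27/158.33 = 0.3238
P(N ≥ n) = ρ^n = 0.3238^4 = 0.010995

Final: 0.010995


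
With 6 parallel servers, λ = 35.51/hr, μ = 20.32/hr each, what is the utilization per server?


ρ = λ/(cμ) = 35.51/(6·20.32) = 35.51/121.92 = 0.2913

Final: 0.2913


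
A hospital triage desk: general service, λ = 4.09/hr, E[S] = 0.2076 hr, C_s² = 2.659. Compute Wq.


ρ = λ·E[S] = 4.09·0.2076 = 0.8491
E[S²] = E[S]²(1+C_s²) = 0.2076²·(1+2.659) = 0.157695
Wq = λ·E[S²]/(2(1−ρ)) = 4.09·0.157695/(2·0.1509) = 2.13686 hr

Final: 2.13686 hr


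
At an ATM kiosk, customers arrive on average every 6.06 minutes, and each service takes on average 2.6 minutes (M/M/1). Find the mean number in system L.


λ = 60/6.06 = 9.9010 /hr
μ = 60/2.6 = 23.0769 /hr
ρ = λ/μ = 9.9010/23.0769 = 0.4290
L = ρ/(1−ρ) = 0.4290/0.5710 = 0.7514

Final: 0.7514


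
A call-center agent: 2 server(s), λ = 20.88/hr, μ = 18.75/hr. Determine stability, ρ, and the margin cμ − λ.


Total capacity cμ = 2·18.75 = 37.50/hr
ρ = λ/(cμ) = 20.88/37.50 = 0.5568
Stable ⇔ ρ < 1: YES
Spare capacity = cμ − λ = 37.50 − 20.88 = 16.62/hr

Final: ρ = 0.5568; stable; margin = 16.62/hr


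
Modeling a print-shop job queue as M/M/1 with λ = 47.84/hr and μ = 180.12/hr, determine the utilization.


ρ = λ/μ = 47.84/180.12 = 0.2656

Final: 0.2656


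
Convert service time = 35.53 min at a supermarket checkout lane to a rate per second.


μ = 1/(service time) in consistent units.
1 second = 0.0166667 min, so μ = 0.0166667/35.53 = 0.0004691 per second

Final: 0.0004691 /sec


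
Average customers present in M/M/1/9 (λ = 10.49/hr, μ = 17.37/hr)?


ρ = 10.49/17.37 = 0.6039
L = ρ[1 − (K+1)ρ^K + Kρ^(K+1)] / [(1−ρ)(1−ρ^(K+1))]
Numerator: 0.6039·(1 − 10·0.010685 + 9·0.006453) = 0.574459
Denominator: (0.3961)·(0.993547) = 0.393529
L = 0.574459/0.393529 = 1.4598

Final: 1.4598


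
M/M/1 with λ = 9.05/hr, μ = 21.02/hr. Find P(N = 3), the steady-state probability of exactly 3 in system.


ρ = 9.05/21.02 = 0.4305
P_n = (1−ρ)·ρ^n = (1 − 0.4305)·0.4305^3 = 0.5695·0.079808 = 0.045447

Final: 0.045447


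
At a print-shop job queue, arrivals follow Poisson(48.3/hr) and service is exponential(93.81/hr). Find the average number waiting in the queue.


ρ = 48.3/93.81 = 0.5149
Lq = ρ²/(1−ρ) = 0.2651/0.4851 = 0.5464

Final: 0.5464


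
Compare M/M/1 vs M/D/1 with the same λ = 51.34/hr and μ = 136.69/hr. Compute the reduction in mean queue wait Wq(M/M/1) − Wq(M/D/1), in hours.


ρ = 51.34/136.69 = 0.3756
Wq(M/M/1) = ρ/(μ−λ) = 0.3756/85.35 = 0.004401 hr
Wq(M/D/1) = ρ/(2(μ−λ)) = 0.002200 hr
Savings = 0.004401 − 0.002200 = 0.002200 hr

Final: 0.002200 hr


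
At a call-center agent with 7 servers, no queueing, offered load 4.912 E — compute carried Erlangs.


B(7,4.912) = 0.115024 (Erlang-B)
Carried load = a(1 − B) = 4.912·(1 − 0.115024) = 4.912·0.884976 = 4.3470 E

Final: 4.3470 Erlangs


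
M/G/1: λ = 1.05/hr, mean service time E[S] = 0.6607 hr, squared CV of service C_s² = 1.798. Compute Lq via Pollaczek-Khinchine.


ρ = λ·E[S] = 1.05·0.6607 = 0.6937
Lq = ρ²(1+C_s²)/(2(1−ρ)) = 0.4813·(1+1.798)/(2·0.3063)
= 0.4813·2.7980/0.6125 = 2.19840

Final: 2.19840


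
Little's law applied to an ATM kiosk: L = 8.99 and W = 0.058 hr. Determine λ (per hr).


λ = L/W = 8.99/0.058 = 155.0000 /hr

Final: 155.0000 /hr


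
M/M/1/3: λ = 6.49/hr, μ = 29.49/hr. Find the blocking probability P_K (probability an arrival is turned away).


ρ = λ/μ = 6.49/29.49 = 0.2201
P_K = (1−ρ)ρ^K/(1−ρ^(K+1)) = (0.7799·0.010659)/(1 − 0.002346)
= 0.008313/0.997654 = 0.008333

Final: 0.008333


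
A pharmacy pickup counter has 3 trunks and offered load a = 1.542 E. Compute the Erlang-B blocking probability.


B(c,a) = (a^c/c!) / Σ_{k=0}^{c} a^k/k!
a^3/3! = 0.611085
Σ terms (k=0..3): 1.00000 + 1.54200 + 1.18888 + 0.61109 = 4.341967
B = 0.611085/4.341967 = 0.140739

Final: 0.140739


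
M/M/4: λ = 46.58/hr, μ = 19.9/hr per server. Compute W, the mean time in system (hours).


a = 2.3407; ρ = 0.5852; P₀ = 0.089026
Lq = P₀·a^c·ρ/(c!(1−ρ)²) = 0.37866
Wq = Lq/λ = 0.37866/46.58 = 0.008129 hr
W = Wq + 1/μ = 0.008129 + 0.05025 = 0.05838 hr

Final: 0.05838 hr


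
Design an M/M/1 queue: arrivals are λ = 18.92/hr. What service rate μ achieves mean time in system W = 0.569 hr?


W = 1/(μ−λ) ⇒ μ − λ = 1/W = 1/0.569 = 1.7575
μ = λ + 1/W = 18.92 + 1.7575 = 20.6775 per hr

Final: 20.6775 /hr


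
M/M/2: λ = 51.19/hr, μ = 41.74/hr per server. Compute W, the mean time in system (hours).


a = 1.2264; ρ = 0.6132; P₀ = 0.239771
Lq = P₀·a^c·ρ/(c!(1−ρ)²) = 0.73903
Wq = Lq/λ = 0.73903/51.19 = 0.01444 hr
W = Wq + 1/μ = 0.01444 + 0.02396 = 0.03839 hr

Final: 0.03839 hr


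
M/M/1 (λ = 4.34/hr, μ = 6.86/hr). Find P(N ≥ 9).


ρ = 4.34/6.86 = 0.6327
P(N ≥ n) = ρ^n = 0.6327^9 = 0.016236

Final: 0.016236


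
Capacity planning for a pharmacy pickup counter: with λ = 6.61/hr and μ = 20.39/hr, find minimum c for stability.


Stability requires cμ > λ ⇔ c > λ/μ.
λ/μ = 6.61/20.39 = 0.3242
Minimum integer c = ⌊0.3242⌋ + 1 = 1
Check: 1·20.39 = 20.39 > 6.61, while 0·20.39 = 0.00 ≤ 6.61

Final: 1 servers


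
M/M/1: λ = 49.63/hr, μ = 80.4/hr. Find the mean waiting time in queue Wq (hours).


ρ = 49.63/80.4 = 0.6173
Wq = ρ/(μ−λ) = 0.6173/(80.4 − 49.63) = 0.6173/30.77 = 0.02006 hr

Final: 0.02006 hr


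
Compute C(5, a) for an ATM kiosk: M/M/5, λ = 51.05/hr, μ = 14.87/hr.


a = λ/μ = 3.4331; ρ = a/5 = 0.6866
P₀ = 0.028138 (from M/M/c formula)
C(c,a) = [a^c/(c!(1−ρ))]·P₀ = [476.89623/(120·0.3134)]·0.028138
= 12.68141·0.028138 = 0.356828

Final: 0.356828


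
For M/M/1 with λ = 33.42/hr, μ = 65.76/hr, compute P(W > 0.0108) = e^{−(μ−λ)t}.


W ~ Exponential(μ−λ) for M/M/1.
μ − λ = 65.76 − 33.42 = 32.3400
P(W > t) = e^{−(μ−λ)t} = e^{−0.3493} = 0.705201

Final: 0.705201


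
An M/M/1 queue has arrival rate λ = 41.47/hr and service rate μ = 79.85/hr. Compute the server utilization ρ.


ρ = λ/μ = 41.47/79.85 = 0.5193

Final: 0.5193


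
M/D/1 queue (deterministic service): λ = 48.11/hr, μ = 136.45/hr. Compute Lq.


ρ = 48.11/136.45 = 0.3526
M/D/1: Lq = ρ²/(2(1−ρ)) = 0.1243/(2·0.6474) = 0.09601

Final: 0.09601


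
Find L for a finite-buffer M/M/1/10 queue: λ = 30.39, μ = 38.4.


ρ = 30.39/38.4 = 0.7914
L = ρ[1 − (K+1)ρ^K + Kρ^(K+1)] / [(1−ρ)(1−ρ^(K+1))]
Numerator: 0.7914·(1 − 11·0.096382 + 10·0.076277) = 0.556020
Denominator: (0.2086)·(0.923723) = 0.192683
L = 0.556020/0.192683 = 2.8857

Final: 2.8857


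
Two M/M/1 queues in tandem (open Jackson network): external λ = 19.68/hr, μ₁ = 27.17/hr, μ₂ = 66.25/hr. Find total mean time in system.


Each node sees arrival rate λ = 19.68/hr (tandem ⇒ throughput preserved).
W₁ = 1/(μ₁−λ) = 1/(27.17−19.68) = 0.13351 hr
W₂ = 1/(μ₂−λ) = 1/(66.25−19.68) = 0.02147 hr
W_total = W₁ + W₂ = 0.13351 + 0.02147 = 0.15498 hr

Final: 0.15498 hr


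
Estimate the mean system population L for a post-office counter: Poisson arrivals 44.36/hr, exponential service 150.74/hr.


ρ = λ/μ = 44.36/150.74 = 0.2943
L = ρ/(1−ρ) = 0.2943/(1 − 0.2943) = 0.2943/0.7057 = 0.4170

Final: 0.4170


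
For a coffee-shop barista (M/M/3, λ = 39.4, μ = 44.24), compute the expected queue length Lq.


a = λ/μ = 0.8906; ρ = a/3 = 0.2969
P₀ = 0.407396
Lq = P₀·a^c·ρ / (c!·(1−ρ)²) = 0.407396·0.70639·0.2969/(6·0.49440)
= 0.02880

Final: 0.02880


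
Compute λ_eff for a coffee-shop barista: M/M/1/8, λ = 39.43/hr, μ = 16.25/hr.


ρ = 2.4265; P_K = (1−ρ)ρ^8/(1−ρ^9) = 0.588079
λ_eff = λ(1 − P_K) = 39.43·(1 − 0.588079) = 39.43·0.411921 = 16.2420 /hr

Final: 16.2420 /hr


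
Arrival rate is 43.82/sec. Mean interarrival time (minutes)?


Mean interarrival time = 1/λ = 1/43.82 second = 0.02282 second
In minutes: 0.02282 × 0.0166667 = 0.0003803 min

Final: 0.0003803 min


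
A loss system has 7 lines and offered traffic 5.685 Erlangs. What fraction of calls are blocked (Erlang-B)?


B(c,a) = (a^c/c!) / Σ_{k=0}^{c} a^k/k!
a^7/7! = 38.078756
Σ terms (k=0..7): 1.00000 + 5.68500 + 16.15961 + 30.62247 + 43.52218 + 49.48472 + 46.88677 + 38.07876 = 231.439501
B = 38.078756/231.439501 = 0.164530

Final: 0.164530


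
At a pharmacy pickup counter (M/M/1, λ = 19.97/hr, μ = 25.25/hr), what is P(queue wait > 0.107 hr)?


ρ = 19.97/25.25 = 0.7909
P(Wq > t) = ρ·e^{−(μ−λ)t} = 0.7909·e^{−0.5650}
= 0.7909·0.568383 = 0.449529

Final: 0.449529


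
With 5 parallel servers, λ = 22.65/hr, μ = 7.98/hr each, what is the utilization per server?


ρ = λ/(cμ) = 22.65/(5·7.98) = 22.65/39.90 = 0.5677

Final: 0.5677


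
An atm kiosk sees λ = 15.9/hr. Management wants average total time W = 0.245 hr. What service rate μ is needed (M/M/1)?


W = 1/(μ−λ) ⇒ μ − λ = 1/W = 1/0.245 = 4.0816
μ = λ + 1/W = 15.9 + 4.0816 = 19.9816 per hr

Final: 19.9816 /hr


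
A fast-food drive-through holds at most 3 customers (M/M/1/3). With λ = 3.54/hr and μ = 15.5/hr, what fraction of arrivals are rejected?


ρ = λ/μ = 3.54/15.5 = 0.2284
P_K = (1−ρ)ρ^K/(1−ρ^(K+1)) = (0.7716·0.011913)/(1 − 0.002721)
= 0.009192/0.997279 = 0.009217

Final: 0.009217


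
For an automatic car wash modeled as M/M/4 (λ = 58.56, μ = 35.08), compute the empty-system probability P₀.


a = λ/μ = 58.56/35.08 = 1.6693; ρ = a/c = 0.4173
Σ_{k=0}^{3} a^k/k! (terms k=0..3) = 1.00000 + 1.66933 + 1.39333 + 0.77531 = 4.83796
Tail: a^4/(4!(1−ρ)) = 7.76544/(24·0.5827) = 0.55531
P₀ = 1/(4.83796 + 0.55531) = 1/5.39327 = 0.185416

Final: 0.185416


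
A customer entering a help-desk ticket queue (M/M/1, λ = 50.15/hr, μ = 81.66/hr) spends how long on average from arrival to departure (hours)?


W = 1/(μ−λ) = 1/(81.66 − 50.15) = 1/31.51 = 0.03174 hr

Final: 0.03174 hr


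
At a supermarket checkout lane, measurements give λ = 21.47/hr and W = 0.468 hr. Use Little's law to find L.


L = λW = 21.47·0.468 = 10.0480

Final: 10.0480


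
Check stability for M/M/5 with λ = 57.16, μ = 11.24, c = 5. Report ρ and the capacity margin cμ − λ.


Total capacity cμ = 5·11.24 = 56.20/hr
ρ = λ/(cμ) = 57.16/56.20 = 1.0171
Stable ⇔ ρ < 1: NO
Spare capacity = cμ − λ = 56.20 − 57.16 = -0.96/hr

Final: ρ = 1.0171; unstable; margin = -0.96/hr


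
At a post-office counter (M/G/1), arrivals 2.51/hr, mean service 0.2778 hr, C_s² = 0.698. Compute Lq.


ρ = λ·E[S] = 2.51·0.2778 = 0.6973
Lq = ρ²(1+C_s²)/(2(1−ρ)) = 0.4862·(1+0.698)/(2·0.3027)
= 0.4862·1.6980/0.6054 = 1.36356

Final: 1.36356


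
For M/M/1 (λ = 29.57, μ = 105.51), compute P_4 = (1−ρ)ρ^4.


ρ = 29.57/105.51 = 0.2803
P_n = (1−ρ)·ρ^n = (1 − 0.2803)·0.2803^4 = 0.7197·0.006169 = 0.004440

Final: 0.004440


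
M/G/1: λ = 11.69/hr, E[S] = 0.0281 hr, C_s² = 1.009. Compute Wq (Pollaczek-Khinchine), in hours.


ρ = λ·E[S] = 11.69·0.0281 = 0.3285
E[S²] = E[S]²(1+C_s²) = 0.0281²·(1+1.009) = 0.001586
Wq = λ·E[S²]/(2(1−ρ)) = 11.69·0.001586/(2·0.6715) = 0.01381 hr

Final: 0.01381 hr


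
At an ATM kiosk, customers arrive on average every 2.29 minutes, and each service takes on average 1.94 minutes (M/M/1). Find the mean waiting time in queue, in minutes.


λ = 60/2.29 = 26.2009 /hr
μ = 60/1.94 = 30.9278 /hr
ρ = λ/μ = 26.2009/30.9278 = 0.8472
Wq = ρ/(μ−λ) = 0.8472/(30.9278−26.2009) = 0.17922 hr
In minutes: 0.17922·60 = 10.753 min

Final: 10.753 min


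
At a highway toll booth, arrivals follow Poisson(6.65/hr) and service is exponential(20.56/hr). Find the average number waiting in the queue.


ρ = 6.65/20.56 = 0.3234
Lq = ρ²/(1−ρ) = 0.1046/0.6766 = 0.1546

Final: 0.1546


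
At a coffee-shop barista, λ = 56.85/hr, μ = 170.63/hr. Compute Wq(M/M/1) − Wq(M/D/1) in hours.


ρ = 56.85/170.63 = 0.3332
Wq(M/M/1) = ρ/(μ−λ) = 0.3332/113.78 = 0.002928 hr
Wq(M/D/1) = ρ/(2(μ−λ)) = 0.001464 hr
Savings = 0.002928 − 0.001464 = 0.001464 hr

Final: 0.001464 hr


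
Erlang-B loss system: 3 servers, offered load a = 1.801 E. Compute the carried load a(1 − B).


B(3,1.801) = 0.180420 (Erlang-B)
Carried load = a(1 − B) = 1.801·(1 − 0.180420) = 1.801·0.819580 = 1.4761 E

Final: 1.4761 Erlangs


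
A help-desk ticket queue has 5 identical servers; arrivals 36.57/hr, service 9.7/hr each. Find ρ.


ρ = λ/(cμ) = 36.57/(5·9.7) = 36.57/48.50 = 0.7540

Final: 0.7540


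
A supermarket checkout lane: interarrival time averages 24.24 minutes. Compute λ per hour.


λ = 1/(interarrival time) in consistent units.
1 hour = 60 min, so λ = 60/24.24 = 2.4752 per hour

Final: 2.4752 /hr


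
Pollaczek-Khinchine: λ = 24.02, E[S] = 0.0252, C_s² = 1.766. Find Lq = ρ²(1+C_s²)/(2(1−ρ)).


ρ = λ·E[S] = 24.02·0.0252 = 0.6053
Lq = ρ²(1+C_s²)/(2(1−ρ)) = 0.3664·(1+1.766)/(2·0.3947)
= 0.3664·2.7660/0.7894 = 1.28383

Final: 1.28383


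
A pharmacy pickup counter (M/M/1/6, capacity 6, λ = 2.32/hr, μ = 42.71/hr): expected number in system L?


ρ = 2.32/42.71 = 0.05432
L = ρ[1 − (K+1)ρ^K + Kρ^(K+1)] / [(1−ρ)(1−ρ^(K+1))]
Numerator: 0.05432·(1 − 7·0.00000002569 + 6·0.000000001395) = 0.054320
Denominator: (0.9457)·(1.000000) = 0.945680
L = 0.054320/0.945680 = 0.05744

Final: 0.05744


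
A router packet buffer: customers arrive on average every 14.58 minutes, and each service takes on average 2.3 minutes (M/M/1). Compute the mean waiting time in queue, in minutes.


λ = 60/14.58 = 4.1152 /hr
μ = 60/2.3 = 26.0870 /hr
ρ = λ/μ = 4.1152/26.0870 = 0.1578
Wq = ρ/(μ−λ) = 0.1578/(26.0870−4.1152) = 0.007180 hr
In minutes: 0.007180·60 = 0.4308 min

Final: 0.4308 min


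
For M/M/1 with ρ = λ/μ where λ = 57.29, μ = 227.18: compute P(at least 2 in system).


ρ = 57.29/227.18 = 0.2522
P(N ≥ n) = ρ^n = 0.2522^2 = 0.063594

Final: 0.063594


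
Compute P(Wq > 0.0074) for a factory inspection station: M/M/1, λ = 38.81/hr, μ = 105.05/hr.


ρ = 38.81/105.05 = 0.3694
P(Wq > t) = ρ·e^{−(μ−λ)t} = 0.3694·e^{−0.4902}
= 0.3694·0.612519 = 0.226291

Final: 0.226291


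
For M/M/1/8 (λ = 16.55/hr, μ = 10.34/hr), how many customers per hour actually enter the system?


ρ = 1.6006; P_K = (1−ρ)ρ^8/(1−ρ^9) = 0.380749
λ_eff = λ(1 − P_K) = 16.55·(1 − 0.380749) = 16.55·0.619251 = 10.2486 /hr

Final: 10.2486 /hr


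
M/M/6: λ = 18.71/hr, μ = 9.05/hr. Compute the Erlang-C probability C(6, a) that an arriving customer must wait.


a = λ/μ = 2.0674; ρ = a/6 = 0.3446
P₀ = 0.126285 (from M/M/c formula)
C(c,a) = [a^c/(c!(1−ρ))]·P₀ = [78.08206/(720·0.6554)]·0.126285
= 0.16546·0.126285 = 0.020895

Final: 0.020895


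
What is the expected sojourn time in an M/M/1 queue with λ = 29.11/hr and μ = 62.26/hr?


W = 1/(μ−λ) = 1/(62.26 − 29.11) = 1/33.15 = 0.03017 hr

Final: 0.03017 hr


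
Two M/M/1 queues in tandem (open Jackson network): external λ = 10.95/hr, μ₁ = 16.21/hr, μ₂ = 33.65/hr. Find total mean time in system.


Each node sees arrival rate λ = 10.95/hr (tandem ⇒ throughput preserved).
W₁ = 1/(μ₁−λ) = 1/(16.21−10.95) = 0.19011 hr
W₂ = 1/(μ₂−λ) = 1/(33.65−10.95) = 0.04405 hr
W_total = W₁ + W₂ = 0.19011 + 0.04405 = 0.23417 hr

Final: 0.23417 hr


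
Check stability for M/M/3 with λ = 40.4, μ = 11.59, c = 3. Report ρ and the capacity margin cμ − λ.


Total capacity cμ = 3·11.59 = 34.77/hr
ρ = λ/(cμ) = 40.4/34.77 = 1.1619
Stable ⇔ ρ < 1: NO
Spare capacity = cμ − λ = 34.77 − 40.4 = -5.63/hr

Final: ρ = 1.1619; unstable; margin = -5.63/hr


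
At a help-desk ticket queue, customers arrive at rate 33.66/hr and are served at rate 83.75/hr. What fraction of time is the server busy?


ρ = λ/μ = 33.66/83.75 = 0.4019

Final: 0.4019


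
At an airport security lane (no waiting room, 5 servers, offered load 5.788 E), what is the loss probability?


B(c,a) = (a^c/c!) / Σ_{k=0}^{c} a^k/k!
a^5/5! = 54.132909
Σ terms (k=0..5): 1.00000 + 5.78800 + 16.75047 + 32.31724 + 46.76305 + 54.13291 = 156.751677
B = 54.132909/156.751677 = 0.345342

Final: 0.345342


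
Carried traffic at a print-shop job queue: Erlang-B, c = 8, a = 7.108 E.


B(8,7.108) = 0.185031 (Erlang-B)
Carried load = a(1 − B) = 7.108·(1 − 0.185031) = 7.108·0.814969 = 5.7928 E

Final: 5.7928 Erlangs


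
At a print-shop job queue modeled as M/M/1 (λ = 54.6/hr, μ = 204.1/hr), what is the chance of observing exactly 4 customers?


ρ = 54.6/204.1 = 0.2675
P_n = (1−ρ)·ρ^n = (1 − 0.2675)·0.2675^4 = 0.7325·0.005122 = 0.003751

Final: 0.003751


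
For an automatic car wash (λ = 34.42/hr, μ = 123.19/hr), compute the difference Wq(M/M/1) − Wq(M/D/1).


ρ = 34.42/123.19 = 0.2794
Wq(M/M/1) = ρ/(μ−λ) = 0.2794/88.77 = 0.003148 hr
Wq(M/D/1) = ρ/(2(μ−λ)) = 0.001574 hr
Savings = 0.003148 − 0.001574 = 0.001574 hr

Final: 0.001574 hr


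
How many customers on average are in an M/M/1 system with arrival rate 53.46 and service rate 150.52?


ρ = λ/μ = 53.46/150.52 = 0.3552
L = ρ/(1−ρ) = 0.3552/(1 − 0.3552) = 0.3552/0.6448 = 0.5508

Final: 0.5508


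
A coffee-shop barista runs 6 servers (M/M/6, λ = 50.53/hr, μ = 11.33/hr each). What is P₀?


a = λ/μ = 50.53/11.33 = 4.4598; ρ = a/c = 0.7433
Σ_{k=0}^{5} a^k/k! (terms k=0..5) = 1.00000 + 4.45984 + 9.94509 + 14.78451 + 16.48414 + 14.70333 = 61.37691
Tail: a^6/(6!(1−ρ)) = 7868.94175/(720·0.2567) = 42.57646
P₀ = 1/(61.37691 + 42.57646) = 1/103.95337 = 0.009620

Final: 0.009620


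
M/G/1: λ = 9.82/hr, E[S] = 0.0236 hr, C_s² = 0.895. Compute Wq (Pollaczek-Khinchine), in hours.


ρ = λ·E[S] = 9.82·0.0236 = 0.2318
E[S²] = E[S]²(1+C_s²) = 0.0236²·(1+0.895) = 0.001055
Wq = λ·E[S²]/(2(1−ρ)) = 9.82·0.001055/(2·0.7682) = 0.006745 hr

Final: 0.006745 hr


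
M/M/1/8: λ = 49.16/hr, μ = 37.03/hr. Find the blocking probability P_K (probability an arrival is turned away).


ρ = λ/μ = 49.16/37.03 = 1.3276
P_K = (1−ρ)ρ^K/(1−ρ^(K+1)) = (-0.3276·9.648622)/(1 − 12.809243)
= -3.160621/-11.809243 = 0.267640

Final: 0.267640


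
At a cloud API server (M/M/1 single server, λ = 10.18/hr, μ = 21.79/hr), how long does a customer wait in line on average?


ρ = 10.18/21.79 = 0.4672
Wq = ρ/(μ−λ) = 0.4672/(21.79 − 10.18) = 0.4672/11.61 = 0.04024 hr

Final: 0.04024 hr


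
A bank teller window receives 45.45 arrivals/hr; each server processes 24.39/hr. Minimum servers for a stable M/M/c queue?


Stability requires cμ > λ ⇔ c > λ/μ.
λ/μ = 45.45/24.39 = 1.8635
Minimum integer c = ⌊1.8635⌋ + 1 = 2
Check: 2·24.39 = 48.78 > 45.45, while 1·24.39 = 24.39 ≤ 45.45

Final: 2 servers


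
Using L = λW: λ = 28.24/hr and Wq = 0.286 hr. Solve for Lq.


Lq = λWq = 28.24·0.286 = 8.0766

Final: 8.0766


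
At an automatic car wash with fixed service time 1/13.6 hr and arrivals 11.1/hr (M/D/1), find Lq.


ρ = 11.1/13.6 = 0.8162
M/D/1: Lq = ρ²/(2(1−ρ)) = 0.6661/(2·0.1838) = 1.81191

Final: 1.81191


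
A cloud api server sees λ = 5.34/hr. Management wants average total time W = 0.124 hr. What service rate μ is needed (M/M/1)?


W = 1/(μ−λ) ⇒ μ − λ = 1/W = 1/0.124 = 8.0645
μ = λ + 1/W = 5.34 + 8.0645 = 13.4045 per hr

Final: 13.4045 /hr


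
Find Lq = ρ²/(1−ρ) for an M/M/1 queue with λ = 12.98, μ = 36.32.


ρ = 12.98/36.32 = 0.3574
Lq = ρ²/(1−ρ) = 0.1277/0.6426 = 0.1987

Final: 0.1987


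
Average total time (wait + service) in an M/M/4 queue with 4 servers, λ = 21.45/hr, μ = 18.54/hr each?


a = 1.1570; ρ = 0.2892; P₀ = 0.313541
Lq = P₀·a^c·ρ/(c!(1−ρ)²) = 0.01340
Wq = Lq/λ = 0.01340/21.45 = 0.0006248 hr
W = Wq + 1/μ = 0.0006248 + 0.05394 = 0.05456 hr

Final: 0.05456 hr


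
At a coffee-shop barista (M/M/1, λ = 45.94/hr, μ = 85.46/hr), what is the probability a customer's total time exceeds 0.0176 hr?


W ~ Exponential(μ−λ) for M/M/1.
μ − λ = 85.46 − 45.94 = 39.5200
P(W > t) = e^{−(μ−λ)t} = e^{−0.6956} = 0.498799

Final: 0.498799


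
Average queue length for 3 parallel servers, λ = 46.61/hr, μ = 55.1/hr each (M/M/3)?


a = λ/μ = 0.8459; ρ = a/3 = 0.2820
P₀ = 0.426583
Lq = P₀·a^c·ρ / (c!·(1−ρ)²) = 0.426583·0.60532·0.2820/(6·0.51556)
= 0.02354

Final: 0.02354


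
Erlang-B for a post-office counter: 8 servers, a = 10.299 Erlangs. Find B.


B(c,a) = (a^c/c!) / Σ_{k=0}^{c} a^k/k!
a^8/8! = 3139.351480
Σ terms (k=0..8): 1.00000 + 10.29900 + 53.03470 + 182.06813 + 468.77991 + 965.59286 + 1657.44014 + 2438.56800 + 3139.35148 = 8916.134215
B = 3139.351480/8916.134215 = 0.352098

Final: 0.352098


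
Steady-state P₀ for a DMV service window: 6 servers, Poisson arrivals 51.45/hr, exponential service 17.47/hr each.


a = λ/μ = 51.45/17.47 = 2.9450; ρ = a/c = 0.4908
Σ_{k=0}^{5} a^k/k! (terms k=0..5) = 1.00000 + 2.94505 + 4.33666 + 4.25722 + 3.13443 + 1.84621 = 17.51957
Tail: a^6/(6!(1−ρ)) = 652.46143/(720·0.5092) = 1.77979
P₀ = 1/(17.51957 + 1.77979) = 1/19.29936 = 0.051815

Final: 0.051815


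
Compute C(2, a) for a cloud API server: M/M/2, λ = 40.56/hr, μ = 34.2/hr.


a = λ/μ = 1.1860; ρ = a/2 = 0.5930
P₀ = 0.255507 (from M/M/c formula)
C(c,a) = [a^c/(c!(1−ρ))]·P₀ = [1.40651/(2·0.4070)]·0.255507
= 1.72783·0.255507 = 0.441472

Final: 0.441472


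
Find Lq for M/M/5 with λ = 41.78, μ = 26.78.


a = λ/μ = 1.5601; ρ = a/5 = 0.3120
P₀ = 0.209697
Lq = P₀·a^c·ρ / (c!·(1−ρ)²) = 0.209697·9.24250·0.3120/(120·0.47331)
= 0.01065

Final: 0.01065


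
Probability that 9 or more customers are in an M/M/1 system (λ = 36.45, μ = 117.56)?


ρ = 36.45/117.56 = 0.3101
P(N ≥ n) = ρ^n = 0.3101^9 = 0.00002648

Final: 0.00002648


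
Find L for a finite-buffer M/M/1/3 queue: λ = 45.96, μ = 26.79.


ρ = 45.96/26.79 = 1.7156
L = ρ[1 − (K+1)ρ^K + Kρ^(K+1)] / [(1−ρ)(1−ρ^(K+1))]
Numerator: 1.7156·(1 − 4·5.049192 + 3·8.662220) = 11.648503
Denominator: (-0.7156)·(-7.662220) = 5.482821
L = 11.648503/5.482821 = 2.1245

Final: 2.1245


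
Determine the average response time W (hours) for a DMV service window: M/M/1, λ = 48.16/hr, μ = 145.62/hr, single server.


W = 1/(μ−λ) = 1/(145.62 − 48.16) = 1/97.46 = 0.01026 hr

Final: 0.01026 hr


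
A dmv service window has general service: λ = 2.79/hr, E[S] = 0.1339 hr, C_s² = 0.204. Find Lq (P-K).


ρ = λ·E[S] = 2.79·0.1339 = 0.3736
Lq = ρ²(1+C_s²)/(2(1−ρ)) = 0.1396·(1+0.204)/(2·0.6264)
= 0.1396·1.2040/1.2528 = 0.13412

Final: 0.13412


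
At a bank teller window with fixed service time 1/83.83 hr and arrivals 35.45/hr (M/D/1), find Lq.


ρ = 35.45/83.83 = 0.4229
M/D/1: Lq = ρ²/(2(1−ρ)) = 0.1788/(2·0.5771) = 0.15493

Final: 0.15493


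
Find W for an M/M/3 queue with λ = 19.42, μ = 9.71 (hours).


a = 2.0000; ρ = 0.6667; P₀ = 0.111111
Lq = P₀·a^c·ρ/(c!(1−ρ)²) = 0.88889
Wq = Lq/λ = 0.88889/19.42 = 0.04577 hr
W = Wq + 1/μ = 0.04577 + 0.10299 = 0.14876 hr

Final: 0.14876 hr


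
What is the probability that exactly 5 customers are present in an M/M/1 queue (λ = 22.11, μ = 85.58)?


ρ = 22.11/85.58 = 0.2584
P_n = (1−ρ)·ρ^n = (1 − 0.2584)·0.2584^5 = 0.7416·0.001151 = 0.0008536

Final: 0.0008536


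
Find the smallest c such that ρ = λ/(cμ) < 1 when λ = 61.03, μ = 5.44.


Stability requires cμ > λ ⇔ c > λ/μ.
λ/μ = 61.03/5.44 = 11.2188
Minimum integer c = ⌊11.2188⌋ + 1 = 12
Check: 12·5.44 = 65.28 > 61.03, while 11·5.44 = 59.84 ≤ 61.03

Final: 12 servers


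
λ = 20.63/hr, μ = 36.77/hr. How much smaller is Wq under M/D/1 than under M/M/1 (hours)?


ρ = 20.63/36.77 = 0.5611
Wq(M/M/1) = ρ/(μ−λ) = 0.5611/16.14 = 0.03476 hr
Wq(M/D/1) = ρ/(2(μ−λ)) = 0.01738 hr
Savings = 0.03476 − 0.01738 = 0.01738 hr

Final: 0.01738 hr


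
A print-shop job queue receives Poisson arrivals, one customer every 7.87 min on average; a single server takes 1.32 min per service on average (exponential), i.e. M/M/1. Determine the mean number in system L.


λ = 60/7.87 = 7.6239 /hr
μ = 60/1.32 = 45.4545 /hr
ρ = λ/μ = 7.6239/45.4545 = 0.1677
L = ρ/(1−ρ) = 0.1677/0.8323 = 0.2015

Final: 0.2015


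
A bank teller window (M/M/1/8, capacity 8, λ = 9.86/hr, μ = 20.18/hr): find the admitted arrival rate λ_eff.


ρ = 0.4886; P_K = (1−ρ)ρ^8/(1−ρ^9) = 0.001664
λ_eff = λ(1 − P_K) = 9.86·(1 − 0.001664) = 9.86·0.998336 = 9.8436 /hr

Final: 9.8436 /hr


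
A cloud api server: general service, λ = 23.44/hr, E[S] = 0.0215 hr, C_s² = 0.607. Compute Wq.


ρ = λ·E[S] = 23.44·0.0215 = 0.5040
E[S²] = E[S]²(1+C_s²) = 0.0215²·(1+0.607) = 0.0007428
Wq = λ·E[S²]/(2(1−ρ)) = 23.44·0.0007428/(2·0.4960) = 0.01755 hr

Final: 0.01755 hr


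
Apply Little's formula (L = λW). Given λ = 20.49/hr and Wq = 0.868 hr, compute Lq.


Lq = λWq = 20.49·0.868 = 17.7853

Final: 17.7853


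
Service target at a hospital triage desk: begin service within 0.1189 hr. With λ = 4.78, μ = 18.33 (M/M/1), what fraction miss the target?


ρ = 4.78/18.33 = 0.2608
P(Wq > t) = ρ·e^{−(μ−λ)t} = 0.2608·e^{−1.6111}
= 0.2608·0.199669 = 0.052069

Final: 0.052069


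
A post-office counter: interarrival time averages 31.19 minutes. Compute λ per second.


λ = 1/(interarrival time) in consistent units.
1 second = 0.0166667 min, so λ = 0.0166667/31.19 = 0.0005344 per second

Final: 0.0005344 /sec


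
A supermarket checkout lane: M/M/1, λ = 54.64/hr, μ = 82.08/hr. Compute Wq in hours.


ρ = 54.64/82.08 = 0.6657
Wq = ρ/(μ−λ) = 0.6657/(82.08 − 54.64) = 0.6657/27.44 = 0.02426 hr

Final: 0.02426 hr


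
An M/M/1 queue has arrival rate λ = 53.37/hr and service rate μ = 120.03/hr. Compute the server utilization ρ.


ρ = λ/μ = 53.37/120.03 = 0.4446

Final: 0.4446


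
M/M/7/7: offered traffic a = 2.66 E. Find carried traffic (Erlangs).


B(7,2.66) = 0.013157 (Erlang-B)
Carried load = a(1 − B) = 2.66·(1 − 0.013157) = 2.66·0.986843 = 2.6250 E

Final: 2.6250 Erlangs


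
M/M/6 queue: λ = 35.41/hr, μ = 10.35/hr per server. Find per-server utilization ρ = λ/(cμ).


ρ = λ/(cμ) = 35.41/(6·10.35) = 35.41/62.10 = 0.5702

Final: 0.5702


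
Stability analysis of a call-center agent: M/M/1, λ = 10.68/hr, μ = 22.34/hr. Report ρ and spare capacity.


Total capacity cμ = 1·22.34 = 22.34/hr
ρ = λ/(cμ) = 10.68/22.34 = 0.4781
Stable ⇔ ρ < 1: YES
Spare capacity = cμ − λ = 22.34 − 10.68 = 11.66/hr

Final: ρ = 0.4781; stable; margin = 11.66/hr


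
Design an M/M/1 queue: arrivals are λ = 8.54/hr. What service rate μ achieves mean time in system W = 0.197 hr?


W = 1/(μ−λ) ⇒ μ − λ = 1/W = 1/0.197 = 5.0761
μ = λ + 1/W = 8.54 + 5.0761 = 13.6161 per hr

Final: 13.6161 /hr


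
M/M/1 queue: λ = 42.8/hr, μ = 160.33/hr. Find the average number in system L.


ρ = λ/μ = 42.8/160.33 = 0.2669
L = ρ/(1−ρ) = 0.2669/(1 − 0.2669) = 0.2669/0.7331 = 0.3642

Final: 0.3642


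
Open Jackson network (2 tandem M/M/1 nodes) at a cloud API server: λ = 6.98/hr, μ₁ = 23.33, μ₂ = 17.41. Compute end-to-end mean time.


Each node sees arrival rate λ = 6.98/hr (tandem ⇒ throughput preserved).
W₁ = 1/(μ₁−λ) = 1/(23.33−6.98) = 0.06116 hr
W₂ = 1/(μ₂−λ) = 1/(17.41−6.98) = 0.09588 hr
W_total = W₁ + W₂ = 0.06116 + 0.09588 = 0.15704 hr

Final: 0.15704 hr


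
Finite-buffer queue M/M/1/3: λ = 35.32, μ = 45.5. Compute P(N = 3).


ρ = λ/μ = 35.32/45.5 = 0.7763
P_K = (1−ρ)ρ^K/(1−ρ^(K+1)) = (0.2237·0.467765)/(1 − 0.363109)
= 0.104656/0.636891 = 0.164323

Final: 0.164323


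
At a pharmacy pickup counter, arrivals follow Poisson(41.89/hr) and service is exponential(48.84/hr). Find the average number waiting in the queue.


ρ = 41.89/48.84 = 0.8577
Lq = ρ²/(1−ρ) = 0.7356/0.1423 = 5.1696

Final: 5.1696


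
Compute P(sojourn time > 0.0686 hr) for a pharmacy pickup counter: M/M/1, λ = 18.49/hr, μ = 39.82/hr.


W ~ Exponential(μ−λ) for M/M/1.
μ − λ = 39.82 − 18.49 = 21.3300
P(W > t) = e^{−(μ−λ)t} = e^{−1.4632} = 0.231486

Final: 0.231486


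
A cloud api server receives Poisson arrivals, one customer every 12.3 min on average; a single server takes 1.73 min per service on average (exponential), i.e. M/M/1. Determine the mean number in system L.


λ = 60/12.3 = 4.8780 /hr
μ = 60/1.73 = 34.6821 /hr
ρ = λ/μ = 4.8780/34.6821 = 0.1407
L = ρ/(1−ρ) = 0.1407/0.8593 = 0.1637

Final: 0.1637


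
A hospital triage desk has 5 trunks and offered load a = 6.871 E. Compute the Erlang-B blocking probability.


B(c,a) = (a^c/c!) / Σ_{k=0}^{c} a^k/k!
a^5/5! = 127.619928
Σ terms (k=0..5): 1.00000 + 6.87100 + 23.60532 + 54.06405 + 92.86853 + 127.61993 = 306.028827
B = 127.619928/306.028827 = 0.417019

Final: 0.417019


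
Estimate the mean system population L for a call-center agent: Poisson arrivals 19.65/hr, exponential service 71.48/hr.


ρ = λ/μ = 19.65/71.48 = 0.2749
L = ρ/(1−ρ) = 0.2749/(1 − 0.2749) = 0.2749/0.7251 = 0.3791

Final: 0.3791


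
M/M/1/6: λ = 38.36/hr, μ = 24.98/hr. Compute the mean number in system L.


ρ = 38.36/24.98 = 1.5356
L = ρ[1 − (K+1)ρ^K + Kρ^(K+1)] / [(1−ρ)(1−ρ^(K+1))]
Numerator: 1.5356·(1 − 7·13.113451 + 6·20.137389) = 46.115196
Denominator: (-0.5356)·(-19.137389) = 10.250531
L = 46.115196/10.250531 = 4.4988

Final: 4.4988


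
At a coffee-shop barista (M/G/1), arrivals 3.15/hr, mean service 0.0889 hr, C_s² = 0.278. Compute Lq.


ρ = λ·E[S] = 3.15·0.0889 = 0.2800
Lq = ρ²(1+C_s²)/(2(1−ρ)) = 0.07842·(1+0.278)/(2·0.7200)
= 0.07842·1.2780/1.4399 = 0.06960

Final: 0.06960


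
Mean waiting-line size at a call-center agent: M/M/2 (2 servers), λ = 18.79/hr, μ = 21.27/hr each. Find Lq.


a = λ/μ = 0.8834; ρ = a/2 = 0.4417
P₀ = 0.387249
Lq = P₀·a^c·ρ / (c!·(1−ρ)²) = 0.387249·0.78040·0.4417/(2·0.31170)
= 0.21413

Final: 0.21413


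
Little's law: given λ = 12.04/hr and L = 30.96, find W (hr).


W = L/λ = 30.96/12.04 = 2.5714 hr

Final: 2.5714 hr


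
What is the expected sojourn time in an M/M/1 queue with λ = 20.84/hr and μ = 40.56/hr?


W = 1/(μ−λ) = 1/(40.56 − 20.84) = 1/19.72 = 0.05071 hr

Final: 0.05071 hr


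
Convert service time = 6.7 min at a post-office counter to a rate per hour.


μ = 1/(service time) in consistent units.
1 hour = 60 min, so μ = 60/6.7 = 8.9552 per hour

Final: 8.9552 /hr


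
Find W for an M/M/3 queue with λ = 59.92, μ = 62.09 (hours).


a = 0.9651; ρ = 0.3217; P₀ = 0.377138
Lq = P₀·a^c·ρ/(c!(1−ρ)²) = 0.03950
Wq = Lq/λ = 0.03950/59.92 = 0.0006592 hr
W = Wq + 1/μ = 0.0006592 + 0.01611 = 0.01676 hr

Final: 0.01676 hr


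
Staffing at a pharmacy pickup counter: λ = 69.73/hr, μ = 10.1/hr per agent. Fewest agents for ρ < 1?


Stability requires cμ > λ ⇔ c > λ/μ.
λ/μ = 69.73/10.1 = 6.9040
Minimum integer c = ⌊6.9040⌋ + 1 = 7
Check: 7·10.1 = 70.70 > 69.73, while 6·10.1 = 60.60 ≤ 69.73

Final: 7 servers
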